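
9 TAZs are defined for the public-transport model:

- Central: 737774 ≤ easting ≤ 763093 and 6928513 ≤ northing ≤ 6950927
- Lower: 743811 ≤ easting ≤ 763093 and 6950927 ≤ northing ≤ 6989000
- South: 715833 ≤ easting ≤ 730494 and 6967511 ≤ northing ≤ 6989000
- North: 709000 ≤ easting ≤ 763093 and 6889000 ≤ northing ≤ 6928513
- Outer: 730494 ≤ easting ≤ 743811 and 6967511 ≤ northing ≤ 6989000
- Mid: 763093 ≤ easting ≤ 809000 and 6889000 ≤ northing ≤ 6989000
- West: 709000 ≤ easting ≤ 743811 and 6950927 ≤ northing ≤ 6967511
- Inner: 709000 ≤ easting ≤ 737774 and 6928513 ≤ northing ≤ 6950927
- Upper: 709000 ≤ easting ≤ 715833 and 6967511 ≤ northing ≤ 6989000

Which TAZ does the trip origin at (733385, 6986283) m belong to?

The point has easting = 733385 and northing = 6986283.
Only Outer satisfies 730494 ≤ easting ≤ 743811 and 6967511 ≤ northing ≤ 6989000.

Outer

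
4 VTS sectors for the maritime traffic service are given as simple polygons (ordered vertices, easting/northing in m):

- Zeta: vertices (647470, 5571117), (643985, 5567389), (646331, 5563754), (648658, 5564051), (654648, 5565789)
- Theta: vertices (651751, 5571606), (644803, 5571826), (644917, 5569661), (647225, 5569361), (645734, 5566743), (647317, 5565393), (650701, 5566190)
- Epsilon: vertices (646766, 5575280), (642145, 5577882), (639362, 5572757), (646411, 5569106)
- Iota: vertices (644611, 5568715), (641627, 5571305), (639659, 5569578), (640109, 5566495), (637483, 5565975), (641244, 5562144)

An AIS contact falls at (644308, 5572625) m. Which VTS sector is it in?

Cast a ray rightward from (644308, 5572625). For each polygon, the edges (by vertex number in listed order) whose endpoints lie on opposite sides of northing = 5572625, where each meets that height, and whether that is right or left of the point:
Zeta: no edge straddles that height → 0 crossings.
Theta: no edge straddles that height → 0 crossings.
Epsilon: 3–4 at easting≈639616.9 (left), 4–1 at easting≈646613.3 (right) → 1 crossing.
Iota: no edge straddles that height → 0 crossings.
Only Epsilon has an odd count, so the point is inside Epsilon.

Epsilon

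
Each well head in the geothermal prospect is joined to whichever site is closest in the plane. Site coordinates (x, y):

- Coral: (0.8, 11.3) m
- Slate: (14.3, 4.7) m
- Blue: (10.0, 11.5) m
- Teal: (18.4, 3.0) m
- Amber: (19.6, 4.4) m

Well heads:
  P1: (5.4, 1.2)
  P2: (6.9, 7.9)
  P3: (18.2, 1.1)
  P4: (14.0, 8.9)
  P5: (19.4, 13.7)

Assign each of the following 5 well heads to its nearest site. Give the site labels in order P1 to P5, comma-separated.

Slate, Blue, Teal, Slate, Amber

P1 → Slate (d²=91.46)
P2 → Blue (d²=22.57)
P3 → Teal (d²=3.65)
P4 → Slate (d²=17.73)
P5 → Amber (d²=86.53)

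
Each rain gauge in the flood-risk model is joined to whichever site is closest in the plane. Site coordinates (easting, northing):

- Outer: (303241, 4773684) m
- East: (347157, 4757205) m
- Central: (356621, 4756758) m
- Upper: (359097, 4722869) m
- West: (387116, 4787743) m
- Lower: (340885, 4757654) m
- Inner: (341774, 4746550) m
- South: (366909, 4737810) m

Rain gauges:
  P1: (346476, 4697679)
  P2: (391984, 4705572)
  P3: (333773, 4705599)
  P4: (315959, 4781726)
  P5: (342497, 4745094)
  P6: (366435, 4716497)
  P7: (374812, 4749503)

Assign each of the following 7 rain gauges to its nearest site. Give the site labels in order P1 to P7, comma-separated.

P1 → Upper (d²=793825741.00)
P2 → Upper (d²=1380740978.00)
P3 → Upper (d²=939557876.00)
P4 → Outer (d²=226421288.00)
P5 → Inner (d²=2642665.00)
P6 → Upper (d²=94448628.00)
P7 → South (d²=199183658.00)

Upper, Upper, Upper, Outer, Inner, Upper, South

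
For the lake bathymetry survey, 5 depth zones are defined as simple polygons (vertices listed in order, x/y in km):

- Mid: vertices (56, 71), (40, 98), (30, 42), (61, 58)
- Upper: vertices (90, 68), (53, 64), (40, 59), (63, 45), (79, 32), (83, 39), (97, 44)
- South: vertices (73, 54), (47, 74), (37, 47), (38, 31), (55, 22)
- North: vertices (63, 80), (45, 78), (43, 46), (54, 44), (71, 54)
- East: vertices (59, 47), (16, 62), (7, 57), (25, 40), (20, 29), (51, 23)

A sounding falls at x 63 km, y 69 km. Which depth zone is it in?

Cast a ray rightward from (63, 69). For each polygon, the edges (by vertex number in listed order) whose endpoints lie on opposite sides of y = 69, where each meets that height, and whether that is right or left of the point:
Mid: 2–3 at x≈34.8 (left), 4–1 at x≈56.8 (left) → 0 crossings.
Upper: no edge straddles that height → 0 crossings.
South: 1–2 at x≈53.5 (left), 2–3 at x≈45.1 (left) → 0 crossings.
North: 2–3 at x≈44.4 (left), 5–1 at x≈66.4 (right) → 1 crossing.
East: no edge straddles that height → 0 crossings.
Only North has an odd count, so the point is inside North.

North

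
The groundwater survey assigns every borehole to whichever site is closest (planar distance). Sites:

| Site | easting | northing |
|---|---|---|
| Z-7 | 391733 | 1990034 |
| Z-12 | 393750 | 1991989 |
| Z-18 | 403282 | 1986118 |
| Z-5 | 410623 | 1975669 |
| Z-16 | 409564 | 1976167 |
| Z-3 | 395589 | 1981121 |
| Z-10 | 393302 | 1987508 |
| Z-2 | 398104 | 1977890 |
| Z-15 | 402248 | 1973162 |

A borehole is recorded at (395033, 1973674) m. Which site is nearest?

Squared distances to each site:
Z-7: 278539600.000; Z-12: 337085314.000; Z-18: 222899137.000; Z-5: 247028125.000; Z-16: 217365010.000; Z-3: 55766945.000; Z-10: 194375917.000; Z-2: 27205697.000; Z-15: 52318369.000.
Minimum at Z-2.

Z-2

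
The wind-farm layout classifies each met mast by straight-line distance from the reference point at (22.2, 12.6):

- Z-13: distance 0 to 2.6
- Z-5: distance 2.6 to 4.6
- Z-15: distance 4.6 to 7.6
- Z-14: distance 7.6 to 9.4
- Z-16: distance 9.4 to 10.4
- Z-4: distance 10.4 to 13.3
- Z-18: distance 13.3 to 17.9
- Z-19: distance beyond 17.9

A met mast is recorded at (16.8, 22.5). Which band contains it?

Z-4

Distance = √((16.8−22.2)² + (22.5−12.6)²) = √(29.160 + 98.010) = 11.277.
10.4 ≤ 11.277 < 13.3 → Z-4.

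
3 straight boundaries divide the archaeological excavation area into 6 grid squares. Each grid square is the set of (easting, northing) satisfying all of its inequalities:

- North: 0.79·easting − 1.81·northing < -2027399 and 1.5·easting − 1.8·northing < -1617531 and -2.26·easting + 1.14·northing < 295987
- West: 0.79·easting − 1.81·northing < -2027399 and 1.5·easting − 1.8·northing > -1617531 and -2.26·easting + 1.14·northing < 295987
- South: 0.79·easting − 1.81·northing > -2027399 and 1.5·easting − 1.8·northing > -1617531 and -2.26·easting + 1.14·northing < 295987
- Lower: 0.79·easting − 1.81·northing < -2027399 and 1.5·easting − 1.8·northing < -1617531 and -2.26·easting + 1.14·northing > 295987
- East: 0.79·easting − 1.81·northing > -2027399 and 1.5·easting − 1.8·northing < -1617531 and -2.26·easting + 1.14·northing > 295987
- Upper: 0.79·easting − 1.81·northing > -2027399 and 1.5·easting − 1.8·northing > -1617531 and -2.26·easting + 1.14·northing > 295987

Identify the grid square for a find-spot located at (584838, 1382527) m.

0.79·584838 − 1.81·1382527 = -2040351.850, which is < -2027399
1.5·584838 − 1.8·1382527 = -1611291.600, which is > -1617531
-2.26·584838 + 1.14·1382527 = 254346.900, which is < 295987
This sign pattern matches West.

West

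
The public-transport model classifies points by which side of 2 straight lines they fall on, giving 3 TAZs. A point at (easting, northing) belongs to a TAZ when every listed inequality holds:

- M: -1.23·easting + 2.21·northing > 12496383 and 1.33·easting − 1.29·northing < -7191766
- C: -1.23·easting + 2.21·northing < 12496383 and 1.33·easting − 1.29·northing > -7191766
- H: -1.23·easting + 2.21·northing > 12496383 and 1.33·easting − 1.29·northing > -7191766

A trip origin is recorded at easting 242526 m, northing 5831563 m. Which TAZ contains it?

-1.23·242526 + 2.21·5831563 = 12589447.250, which is > 12496383
1.33·242526 − 1.29·5831563 = -7200156.690, which is < -7191766
This sign pattern matches M.

M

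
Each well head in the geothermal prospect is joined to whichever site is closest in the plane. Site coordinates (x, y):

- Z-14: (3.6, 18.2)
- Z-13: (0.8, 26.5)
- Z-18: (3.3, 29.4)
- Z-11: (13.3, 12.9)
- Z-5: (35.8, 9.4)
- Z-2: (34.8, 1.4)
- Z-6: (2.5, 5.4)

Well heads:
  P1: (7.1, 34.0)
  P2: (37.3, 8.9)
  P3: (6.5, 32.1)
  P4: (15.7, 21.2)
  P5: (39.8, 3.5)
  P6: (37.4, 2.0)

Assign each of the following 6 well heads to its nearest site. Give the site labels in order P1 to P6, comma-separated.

P1 → Z-18 (d²=35.60)
P2 → Z-5 (d²=2.50)
P3 → Z-18 (d²=17.53)
P4 → Z-11 (d²=74.65)
P5 → Z-2 (d²=29.41)
P6 → Z-2 (d²=7.12)

Z-18, Z-5, Z-18, Z-11, Z-2, Z-2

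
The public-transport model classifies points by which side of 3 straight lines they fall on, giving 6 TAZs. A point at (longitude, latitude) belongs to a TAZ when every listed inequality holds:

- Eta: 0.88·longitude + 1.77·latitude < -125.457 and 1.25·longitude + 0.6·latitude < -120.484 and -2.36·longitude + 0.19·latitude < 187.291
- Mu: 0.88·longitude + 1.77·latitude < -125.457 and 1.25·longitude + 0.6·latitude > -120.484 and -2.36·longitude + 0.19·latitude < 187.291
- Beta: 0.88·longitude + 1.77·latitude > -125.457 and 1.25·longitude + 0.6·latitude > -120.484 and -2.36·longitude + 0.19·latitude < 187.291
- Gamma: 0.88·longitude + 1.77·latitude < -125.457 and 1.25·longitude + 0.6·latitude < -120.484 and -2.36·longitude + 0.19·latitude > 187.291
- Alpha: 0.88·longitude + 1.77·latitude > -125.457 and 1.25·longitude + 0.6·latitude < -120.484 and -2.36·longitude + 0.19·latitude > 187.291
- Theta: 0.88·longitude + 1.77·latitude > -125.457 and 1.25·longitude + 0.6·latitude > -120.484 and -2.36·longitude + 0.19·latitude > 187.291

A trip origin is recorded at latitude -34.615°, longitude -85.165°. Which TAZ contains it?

Gamma

0.88·-85.165 + 1.77·-34.615 = -136.214, which is < -125.457
1.25·-85.165 + 0.6·-34.615 = -127.225, which is < -120.484
-2.36·-85.165 + 0.19·-34.615 = 194.413, which is > 187.291
This sign pattern matches Gamma.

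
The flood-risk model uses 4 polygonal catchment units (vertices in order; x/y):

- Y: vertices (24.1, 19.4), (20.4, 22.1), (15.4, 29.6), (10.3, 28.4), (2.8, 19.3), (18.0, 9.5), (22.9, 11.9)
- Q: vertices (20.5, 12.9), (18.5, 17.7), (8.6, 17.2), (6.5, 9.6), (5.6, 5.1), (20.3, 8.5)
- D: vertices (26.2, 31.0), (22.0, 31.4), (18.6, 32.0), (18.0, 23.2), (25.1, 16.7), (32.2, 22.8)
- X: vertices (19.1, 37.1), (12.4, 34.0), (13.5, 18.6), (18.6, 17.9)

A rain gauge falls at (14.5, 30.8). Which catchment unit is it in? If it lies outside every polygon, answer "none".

Cast a ray rightward from (14.5, 30.8). For each polygon, the edges (by vertex number in listed order) whose endpoints lie on opposite sides of y = 30.8, where each meets that height, and whether that is right or left of the point:
Y: no edge straddles that height → 0 crossings.
Q: no edge straddles that height → 0 crossings.
D: 3–4 at x≈18.52 (right), 6–1 at x≈26.35 (right) → 2 crossings.
X: 2–3 at x≈12.63 (left), 4–1 at x≈18.94 (right) → 1 crossing.
Only X has an odd count, so the point is inside X.

X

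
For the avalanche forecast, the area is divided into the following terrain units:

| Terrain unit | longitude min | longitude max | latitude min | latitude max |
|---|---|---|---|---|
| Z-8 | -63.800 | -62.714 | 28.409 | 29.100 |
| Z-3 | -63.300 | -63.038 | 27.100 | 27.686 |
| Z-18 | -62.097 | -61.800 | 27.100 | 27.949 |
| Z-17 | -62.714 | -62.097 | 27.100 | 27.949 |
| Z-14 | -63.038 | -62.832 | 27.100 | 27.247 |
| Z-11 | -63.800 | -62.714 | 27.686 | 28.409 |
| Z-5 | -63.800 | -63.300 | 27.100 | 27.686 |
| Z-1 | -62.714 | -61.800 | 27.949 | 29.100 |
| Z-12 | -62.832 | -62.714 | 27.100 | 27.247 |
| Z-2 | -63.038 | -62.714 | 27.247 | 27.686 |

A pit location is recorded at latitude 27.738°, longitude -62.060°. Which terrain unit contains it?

Z-18

The point has longitude = -62.060 and latitude = 27.738.
Only Z-18 satisfies -62.097 ≤ longitude ≤ -61.800 and 27.100 ≤ latitude ≤ 27.949.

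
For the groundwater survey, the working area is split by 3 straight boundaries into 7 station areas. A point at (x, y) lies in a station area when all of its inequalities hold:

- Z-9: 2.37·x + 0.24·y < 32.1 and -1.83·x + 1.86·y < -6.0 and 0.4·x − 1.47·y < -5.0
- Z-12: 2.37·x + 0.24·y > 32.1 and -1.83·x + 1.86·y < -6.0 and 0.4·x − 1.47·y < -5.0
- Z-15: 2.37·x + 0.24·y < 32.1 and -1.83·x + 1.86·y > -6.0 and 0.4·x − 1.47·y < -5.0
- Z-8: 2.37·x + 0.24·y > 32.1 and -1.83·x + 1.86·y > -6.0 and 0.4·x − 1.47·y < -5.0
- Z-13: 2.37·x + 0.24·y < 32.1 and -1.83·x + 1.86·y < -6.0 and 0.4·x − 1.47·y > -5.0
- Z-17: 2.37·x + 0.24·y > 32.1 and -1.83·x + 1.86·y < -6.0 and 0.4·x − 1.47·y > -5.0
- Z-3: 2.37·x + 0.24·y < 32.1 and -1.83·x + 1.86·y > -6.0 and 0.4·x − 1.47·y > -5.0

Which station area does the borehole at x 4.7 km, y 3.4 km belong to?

2.37·4.7 + 0.24·3.4 = 11.955, which is < 32.1
-1.83·4.7 + 1.86·3.4 = -2.277, which is > -6.0
0.4·4.7 − 1.47·3.4 = -3.118, which is > -5.0
This sign pattern matches Z-3.

Z-3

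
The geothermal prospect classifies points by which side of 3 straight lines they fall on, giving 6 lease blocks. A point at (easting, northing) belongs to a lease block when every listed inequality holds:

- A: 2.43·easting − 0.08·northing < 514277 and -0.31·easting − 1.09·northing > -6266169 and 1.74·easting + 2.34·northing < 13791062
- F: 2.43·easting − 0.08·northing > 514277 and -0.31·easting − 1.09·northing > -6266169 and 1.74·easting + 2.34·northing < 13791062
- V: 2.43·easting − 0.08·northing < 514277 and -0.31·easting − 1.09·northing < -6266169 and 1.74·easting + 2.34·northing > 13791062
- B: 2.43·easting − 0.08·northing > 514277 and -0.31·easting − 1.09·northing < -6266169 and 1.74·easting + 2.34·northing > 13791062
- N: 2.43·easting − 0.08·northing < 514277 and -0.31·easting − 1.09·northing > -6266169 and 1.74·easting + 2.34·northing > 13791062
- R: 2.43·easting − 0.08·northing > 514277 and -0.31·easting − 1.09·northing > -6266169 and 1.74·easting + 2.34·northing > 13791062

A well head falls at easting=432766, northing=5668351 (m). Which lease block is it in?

B

2.43·432766 − 0.08·5668351 = 598153.300, which is > 514277
-0.31·432766 − 1.09·5668351 = -6312660.050, which is < -6266169
1.74·432766 + 2.34·5668351 = 14016954.180, which is > 13791062
This sign pattern matches B.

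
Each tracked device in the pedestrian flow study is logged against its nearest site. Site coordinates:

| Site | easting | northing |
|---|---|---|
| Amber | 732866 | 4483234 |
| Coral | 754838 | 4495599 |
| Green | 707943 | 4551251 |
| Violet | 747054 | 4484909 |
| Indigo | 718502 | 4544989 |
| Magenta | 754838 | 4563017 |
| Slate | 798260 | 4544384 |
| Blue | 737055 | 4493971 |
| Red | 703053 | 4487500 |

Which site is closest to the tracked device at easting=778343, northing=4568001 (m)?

Magenta

Squared distances to each site:
Amber: 9253601818.000; Coral: 5794534629.000; Green: 5236722500.000; Violet: 7883281985.000; Indigo: 4110497425.000; Magenta: 577325281.000; Slate: 954449578.000; Blue: 7185139844.000; Red: 12148995101.000.
Minimum at Magenta.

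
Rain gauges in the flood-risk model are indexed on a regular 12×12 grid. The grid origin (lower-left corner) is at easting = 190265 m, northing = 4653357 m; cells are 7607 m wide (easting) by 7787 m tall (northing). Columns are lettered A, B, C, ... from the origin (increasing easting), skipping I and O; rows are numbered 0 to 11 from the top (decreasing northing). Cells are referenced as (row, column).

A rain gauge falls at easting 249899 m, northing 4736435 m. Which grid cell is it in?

(1, H)

Column index: ⌊(249899 − 190265) / 7607⌋ = ⌊7.839⌋ = 7 → column H
Row offset from origin: ⌊(4736435 − 4653357) / 7787⌋ = ⌊10.669⌋ = 10 → row 1 (counted from top)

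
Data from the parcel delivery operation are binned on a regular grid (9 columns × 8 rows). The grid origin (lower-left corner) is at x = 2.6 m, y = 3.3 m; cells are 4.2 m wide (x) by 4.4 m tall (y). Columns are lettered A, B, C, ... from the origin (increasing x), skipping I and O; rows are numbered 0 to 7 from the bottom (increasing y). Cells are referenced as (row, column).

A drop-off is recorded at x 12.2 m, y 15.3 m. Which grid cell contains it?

(2, C)

Column index: ⌊(12.2 − 2.6) / 4.2⌋ = ⌊2.286⌋ = 2 → column C
Row offset from origin: ⌊(15.3 − 3.3) / 4.4⌋ = ⌊2.727⌋ = 2 → row 2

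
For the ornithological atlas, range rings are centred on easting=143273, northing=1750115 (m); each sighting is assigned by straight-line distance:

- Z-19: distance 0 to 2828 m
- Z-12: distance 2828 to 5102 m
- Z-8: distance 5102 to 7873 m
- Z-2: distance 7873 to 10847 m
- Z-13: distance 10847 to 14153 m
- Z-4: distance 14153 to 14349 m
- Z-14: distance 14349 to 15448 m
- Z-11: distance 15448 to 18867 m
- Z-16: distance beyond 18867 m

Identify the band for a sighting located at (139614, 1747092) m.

Distance = √((139614−143273)² + (1747092−1750115)²) = √(13388281.000 + 9138529.000) = 4746.242 m.
2828 ≤ 4746.242 < 5102 → Z-12.

Z-12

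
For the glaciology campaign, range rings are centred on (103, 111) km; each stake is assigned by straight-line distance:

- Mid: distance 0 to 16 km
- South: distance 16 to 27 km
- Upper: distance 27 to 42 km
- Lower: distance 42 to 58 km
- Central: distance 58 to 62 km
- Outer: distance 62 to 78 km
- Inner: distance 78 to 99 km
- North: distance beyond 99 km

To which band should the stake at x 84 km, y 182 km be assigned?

Outer

Distance = √((84−103)² + (182−111)²) = √(361.000 + 5041.000) = 73.498 km.
62 ≤ 73.498 < 78 → Outer.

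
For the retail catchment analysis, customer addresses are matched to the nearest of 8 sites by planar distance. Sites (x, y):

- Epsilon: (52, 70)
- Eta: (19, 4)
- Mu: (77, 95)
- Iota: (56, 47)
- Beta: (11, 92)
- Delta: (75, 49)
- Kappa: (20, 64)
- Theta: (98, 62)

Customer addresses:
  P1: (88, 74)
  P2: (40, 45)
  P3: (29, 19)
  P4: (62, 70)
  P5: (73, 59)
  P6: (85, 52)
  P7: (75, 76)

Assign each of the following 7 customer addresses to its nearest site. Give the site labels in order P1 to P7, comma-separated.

P1 → Theta (d²=244.00)
P2 → Iota (d²=260.00)
P3 → Eta (d²=325.00)
P4 → Epsilon (d²=100.00)
P5 → Delta (d²=104.00)
P6 → Delta (d²=109.00)
P7 → Mu (d²=365.00)

Theta, Iota, Eta, Epsilon, Delta, Delta, Mu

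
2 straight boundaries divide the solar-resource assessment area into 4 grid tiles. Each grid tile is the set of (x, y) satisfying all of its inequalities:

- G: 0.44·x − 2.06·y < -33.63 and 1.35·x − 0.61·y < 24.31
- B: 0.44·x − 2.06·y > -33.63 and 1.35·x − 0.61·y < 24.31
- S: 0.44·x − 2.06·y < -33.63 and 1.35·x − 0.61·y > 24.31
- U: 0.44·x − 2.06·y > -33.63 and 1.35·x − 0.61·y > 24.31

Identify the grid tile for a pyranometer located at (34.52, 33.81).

S

0.44·34.52 − 2.06·33.81 = -54.460, which is < -33.63
1.35·34.52 − 0.61·33.81 = 25.978, which is > 24.31
This sign pattern matches S.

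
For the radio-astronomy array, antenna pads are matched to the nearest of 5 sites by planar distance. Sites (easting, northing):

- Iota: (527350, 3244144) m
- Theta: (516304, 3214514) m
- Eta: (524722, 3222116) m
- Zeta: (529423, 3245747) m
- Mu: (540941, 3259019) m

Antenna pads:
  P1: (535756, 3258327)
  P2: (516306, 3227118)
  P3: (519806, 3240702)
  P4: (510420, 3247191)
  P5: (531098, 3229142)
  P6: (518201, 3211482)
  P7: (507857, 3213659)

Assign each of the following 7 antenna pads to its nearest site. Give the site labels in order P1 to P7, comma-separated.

Mu, Eta, Iota, Iota, Eta, Theta, Theta

P1 → Mu (d²=27363089.00)
P2 → Eta (d²=95849060.00)
P3 → Iota (d²=68759300.00)
P4 → Iota (d²=295909109.00)
P5 → Eta (d²=90018052.00)
P6 → Theta (d²=12791633.00)
P7 → Theta (d²=72082834.00)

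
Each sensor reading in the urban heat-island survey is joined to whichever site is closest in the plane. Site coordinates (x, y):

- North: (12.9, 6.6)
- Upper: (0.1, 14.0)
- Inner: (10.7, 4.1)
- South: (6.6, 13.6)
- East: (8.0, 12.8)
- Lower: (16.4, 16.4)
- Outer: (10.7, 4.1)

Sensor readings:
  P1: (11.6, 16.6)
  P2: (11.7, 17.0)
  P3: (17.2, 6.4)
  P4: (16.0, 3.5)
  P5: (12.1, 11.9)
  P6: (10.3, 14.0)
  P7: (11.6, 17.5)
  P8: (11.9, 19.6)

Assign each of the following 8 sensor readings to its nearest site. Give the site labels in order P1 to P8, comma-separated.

Lower, Lower, North, North, East, East, Lower, Lower

P1 → Lower (d²=23.08)
P2 → Lower (d²=22.45)
P3 → North (d²=18.53)
P4 → North (d²=19.22)
P5 → East (d²=17.62)
P6 → East (d²=6.73)
P7 → Lower (d²=24.25)
P8 → Lower (d²=30.49)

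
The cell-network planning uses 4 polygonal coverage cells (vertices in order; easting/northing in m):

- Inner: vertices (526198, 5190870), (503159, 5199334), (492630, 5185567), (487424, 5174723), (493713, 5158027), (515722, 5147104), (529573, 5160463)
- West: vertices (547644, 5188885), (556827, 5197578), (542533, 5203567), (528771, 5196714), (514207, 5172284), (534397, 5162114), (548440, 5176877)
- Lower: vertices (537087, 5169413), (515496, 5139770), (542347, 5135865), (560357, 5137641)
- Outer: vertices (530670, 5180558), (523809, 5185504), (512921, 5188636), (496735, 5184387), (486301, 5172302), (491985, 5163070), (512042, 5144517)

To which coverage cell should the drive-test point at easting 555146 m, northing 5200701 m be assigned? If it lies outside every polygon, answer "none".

Cast a ray rightward from (555146, 5200701). For each polygon, the edges (by vertex number in listed order) whose endpoints lie on opposite sides of northing = 5200701, where each meets that height, and whether that is right or left of the point:
Inner: no edge straddles that height → 0 crossings.
West: 2–3 at easting≈549373.3 (left), 3–4 at easting≈536777.6 (left) → 0 crossings.
Lower: no edge straddles that height → 0 crossings.
Outer: no edge straddles that height → 0 crossings.
All counts are even, so the point lies outside every listed polygon.

none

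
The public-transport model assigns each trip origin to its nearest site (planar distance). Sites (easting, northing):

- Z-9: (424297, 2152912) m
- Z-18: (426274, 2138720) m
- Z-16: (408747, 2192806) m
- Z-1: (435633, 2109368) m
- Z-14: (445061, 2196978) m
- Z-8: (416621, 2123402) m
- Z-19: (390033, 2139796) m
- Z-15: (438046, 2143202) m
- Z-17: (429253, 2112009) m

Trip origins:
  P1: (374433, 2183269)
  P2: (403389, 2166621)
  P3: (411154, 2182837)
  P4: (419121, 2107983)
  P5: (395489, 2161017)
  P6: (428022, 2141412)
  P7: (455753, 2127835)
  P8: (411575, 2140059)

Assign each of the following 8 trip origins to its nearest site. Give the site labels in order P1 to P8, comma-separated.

Z-16, Z-9, Z-16, Z-17, Z-19, Z-18, Z-15, Z-18

P1 → Z-16 (d²=1268404965.00)
P2 → Z-9 (d²=625081145.00)
P3 → Z-16 (d²=105174610.00)
P4 → Z-17 (d²=118866100.00)
P5 → Z-19 (d²=480098777.00)
P6 → Z-18 (d²=10302368.00)
P7 → Z-15 (d²=549682538.00)
P8 → Z-18 (d²=217853522.00)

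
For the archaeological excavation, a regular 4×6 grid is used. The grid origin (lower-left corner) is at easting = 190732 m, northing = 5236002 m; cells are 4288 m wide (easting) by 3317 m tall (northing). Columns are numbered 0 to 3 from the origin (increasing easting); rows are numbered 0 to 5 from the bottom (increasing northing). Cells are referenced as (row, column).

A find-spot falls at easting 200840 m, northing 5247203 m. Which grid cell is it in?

(3, 2)

Column index: ⌊(200840 − 190732) / 4288⌋ = ⌊2.357⌋ = 2
Row offset from origin: ⌊(5247203 − 5236002) / 3317⌋ = ⌊3.377⌋ = 3 → row 3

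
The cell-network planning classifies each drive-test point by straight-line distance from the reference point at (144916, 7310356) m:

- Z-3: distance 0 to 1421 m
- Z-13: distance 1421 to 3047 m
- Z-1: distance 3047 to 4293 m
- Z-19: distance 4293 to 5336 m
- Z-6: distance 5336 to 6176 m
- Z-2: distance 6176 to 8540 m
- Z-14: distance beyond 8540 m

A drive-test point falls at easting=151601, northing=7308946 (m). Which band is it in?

Z-2

Distance = √((151601−144916)² + (7308946−7310356)²) = √(44689225.000 + 1988100.000) = 6832.081 m.
6176 ≤ 6832.081 < 8540 → Z-2.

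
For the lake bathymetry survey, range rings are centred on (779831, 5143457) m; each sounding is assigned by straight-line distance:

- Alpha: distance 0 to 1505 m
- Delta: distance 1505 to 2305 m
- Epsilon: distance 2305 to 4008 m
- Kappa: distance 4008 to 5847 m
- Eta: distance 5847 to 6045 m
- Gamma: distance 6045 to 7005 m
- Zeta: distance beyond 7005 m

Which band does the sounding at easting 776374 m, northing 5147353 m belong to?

Distance = √((776374−779831)² + (5147353−5143457)²) = √(11950849.000 + 15178816.000) = 5208.614 m.
4008 ≤ 5208.614 < 5847 → Kappa.

Kappa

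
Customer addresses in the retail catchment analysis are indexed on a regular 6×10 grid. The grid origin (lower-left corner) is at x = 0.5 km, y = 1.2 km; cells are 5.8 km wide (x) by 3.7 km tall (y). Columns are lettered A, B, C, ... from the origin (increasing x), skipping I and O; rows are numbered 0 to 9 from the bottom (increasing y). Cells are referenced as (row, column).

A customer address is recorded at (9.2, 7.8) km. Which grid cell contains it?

Column index: ⌊(9.2 − 0.5) / 5.8⌋ = ⌊1.500⌋ = 1 → column B
Row offset from origin: ⌊(7.8 − 1.2) / 3.7⌋ = ⌊1.784⌋ = 1 → row 1

(1, B)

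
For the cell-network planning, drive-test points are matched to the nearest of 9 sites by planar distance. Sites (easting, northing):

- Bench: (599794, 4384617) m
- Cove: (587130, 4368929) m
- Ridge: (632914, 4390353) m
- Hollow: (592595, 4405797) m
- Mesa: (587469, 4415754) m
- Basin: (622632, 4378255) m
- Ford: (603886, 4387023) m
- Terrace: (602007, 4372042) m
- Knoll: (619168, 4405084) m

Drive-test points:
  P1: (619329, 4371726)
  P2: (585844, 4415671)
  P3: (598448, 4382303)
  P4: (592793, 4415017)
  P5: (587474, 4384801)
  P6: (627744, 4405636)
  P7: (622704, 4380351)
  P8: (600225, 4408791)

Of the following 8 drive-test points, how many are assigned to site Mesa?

2

P1 → Basin
P2 → Mesa
P3 → Bench
P4 → Mesa
P5 → Bench
P6 → Knoll
P7 → Basin
P8 → Hollow
2 of the 8 go to Mesa.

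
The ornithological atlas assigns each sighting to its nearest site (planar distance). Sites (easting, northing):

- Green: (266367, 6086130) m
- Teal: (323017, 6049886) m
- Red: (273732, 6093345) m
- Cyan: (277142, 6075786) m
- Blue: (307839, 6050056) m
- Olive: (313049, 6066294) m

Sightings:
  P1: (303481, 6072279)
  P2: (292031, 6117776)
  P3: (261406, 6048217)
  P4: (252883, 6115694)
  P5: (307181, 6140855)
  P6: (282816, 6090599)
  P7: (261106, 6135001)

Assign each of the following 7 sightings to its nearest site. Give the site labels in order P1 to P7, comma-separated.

Olive, Red, Cyan, Red, Red, Red, Red

P1 → Olive (d²=127366849.00)
P2 → Red (d²=931727162.00)
P3 → Cyan (d²=1007671457.00)
P4 → Red (d²=934158602.00)
P5 → Red (d²=3376035701.00)
P6 → Red (d²=90059572.00)
P7 → Red (d²=1894638212.00)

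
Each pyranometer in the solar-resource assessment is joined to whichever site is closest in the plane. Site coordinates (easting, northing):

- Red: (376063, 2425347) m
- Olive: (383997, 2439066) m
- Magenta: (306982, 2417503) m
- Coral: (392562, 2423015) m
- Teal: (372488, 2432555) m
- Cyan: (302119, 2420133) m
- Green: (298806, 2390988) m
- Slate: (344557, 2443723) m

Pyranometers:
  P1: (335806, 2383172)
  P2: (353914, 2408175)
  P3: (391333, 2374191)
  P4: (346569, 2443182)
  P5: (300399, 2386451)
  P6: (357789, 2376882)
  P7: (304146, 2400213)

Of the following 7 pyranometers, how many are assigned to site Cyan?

0

P1 → Green
P2 → Red
P3 → Coral
P4 → Slate
P5 → Green
P6 → Red
P7 → Green
0 of the 7 go to Cyan.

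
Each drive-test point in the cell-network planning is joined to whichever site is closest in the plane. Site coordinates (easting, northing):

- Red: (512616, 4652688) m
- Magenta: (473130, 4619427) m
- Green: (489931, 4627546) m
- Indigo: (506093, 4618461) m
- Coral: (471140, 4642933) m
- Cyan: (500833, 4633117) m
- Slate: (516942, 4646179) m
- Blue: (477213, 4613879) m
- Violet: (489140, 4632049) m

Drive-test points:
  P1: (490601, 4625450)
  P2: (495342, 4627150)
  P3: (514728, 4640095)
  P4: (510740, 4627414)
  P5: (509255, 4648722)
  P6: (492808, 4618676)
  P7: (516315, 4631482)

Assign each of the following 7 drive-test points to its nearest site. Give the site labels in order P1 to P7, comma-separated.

P1 → Green (d²=4842116.00)
P2 → Green (d²=29435737.00)
P3 → Slate (d²=41916852.00)
P4 → Indigo (d²=101750818.00)
P5 → Red (d²=27025477.00)
P6 → Green (d²=86954029.00)
P7 → Slate (d²=216394938.00)

Green, Green, Slate, Indigo, Red, Green, Slate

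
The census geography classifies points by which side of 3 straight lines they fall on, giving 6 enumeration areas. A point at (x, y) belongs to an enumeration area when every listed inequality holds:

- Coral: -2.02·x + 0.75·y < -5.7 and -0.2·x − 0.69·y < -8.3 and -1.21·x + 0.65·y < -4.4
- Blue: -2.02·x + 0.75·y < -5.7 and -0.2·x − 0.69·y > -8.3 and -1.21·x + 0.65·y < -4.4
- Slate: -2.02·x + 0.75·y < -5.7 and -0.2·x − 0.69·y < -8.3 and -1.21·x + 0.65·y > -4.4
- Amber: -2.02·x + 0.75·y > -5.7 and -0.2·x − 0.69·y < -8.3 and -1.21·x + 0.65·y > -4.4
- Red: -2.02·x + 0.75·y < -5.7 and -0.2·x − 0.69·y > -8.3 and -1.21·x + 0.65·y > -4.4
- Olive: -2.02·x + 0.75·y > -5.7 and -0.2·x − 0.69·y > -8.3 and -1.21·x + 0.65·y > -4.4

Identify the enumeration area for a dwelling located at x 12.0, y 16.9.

-2.02·12.0 + 0.75·16.9 = -11.565, which is < -5.7
-0.2·12.0 − 0.69·16.9 = -14.061, which is < -8.3
-1.21·12.0 + 0.65·16.9 = -3.535, which is > -4.4
This sign pattern matches Slate.

Slate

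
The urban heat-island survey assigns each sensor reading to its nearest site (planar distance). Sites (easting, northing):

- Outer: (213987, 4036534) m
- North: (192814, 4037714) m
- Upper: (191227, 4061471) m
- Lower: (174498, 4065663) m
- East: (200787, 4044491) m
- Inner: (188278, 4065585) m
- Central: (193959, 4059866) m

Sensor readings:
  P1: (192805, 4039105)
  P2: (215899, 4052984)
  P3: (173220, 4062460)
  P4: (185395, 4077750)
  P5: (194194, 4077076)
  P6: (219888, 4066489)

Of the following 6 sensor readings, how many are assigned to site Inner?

P1 → North
P2 → Outer
P3 → Lower
P4 → Inner
P5 → Inner
P6 → Central
2 of the 6 go to Inner.

2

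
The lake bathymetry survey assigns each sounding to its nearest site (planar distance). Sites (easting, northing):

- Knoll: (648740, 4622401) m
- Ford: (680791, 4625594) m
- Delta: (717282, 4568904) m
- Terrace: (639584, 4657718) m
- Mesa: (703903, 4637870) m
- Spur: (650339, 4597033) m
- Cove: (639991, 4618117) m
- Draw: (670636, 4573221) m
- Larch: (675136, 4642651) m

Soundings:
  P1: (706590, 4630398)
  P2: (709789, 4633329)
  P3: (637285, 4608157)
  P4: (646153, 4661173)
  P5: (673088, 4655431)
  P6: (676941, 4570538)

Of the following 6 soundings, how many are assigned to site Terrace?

P1 → Mesa
P2 → Mesa
P3 → Cove
P4 → Terrace
P5 → Larch
P6 → Draw
1 of the 6 goes to Terrace.

1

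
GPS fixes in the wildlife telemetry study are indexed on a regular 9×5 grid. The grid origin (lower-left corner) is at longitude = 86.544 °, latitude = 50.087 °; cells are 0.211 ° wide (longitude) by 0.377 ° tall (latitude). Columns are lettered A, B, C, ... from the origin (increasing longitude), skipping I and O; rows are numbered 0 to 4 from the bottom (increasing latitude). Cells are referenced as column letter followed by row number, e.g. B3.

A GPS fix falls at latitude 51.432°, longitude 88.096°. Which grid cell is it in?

Column index: ⌊(88.096 − 86.544) / 0.211⌋ = ⌊7.355⌋ = 7 → column H
Row offset from origin: ⌊(51.432 − 50.087) / 0.377⌋ = ⌊3.568⌋ = 3 → row 3

H3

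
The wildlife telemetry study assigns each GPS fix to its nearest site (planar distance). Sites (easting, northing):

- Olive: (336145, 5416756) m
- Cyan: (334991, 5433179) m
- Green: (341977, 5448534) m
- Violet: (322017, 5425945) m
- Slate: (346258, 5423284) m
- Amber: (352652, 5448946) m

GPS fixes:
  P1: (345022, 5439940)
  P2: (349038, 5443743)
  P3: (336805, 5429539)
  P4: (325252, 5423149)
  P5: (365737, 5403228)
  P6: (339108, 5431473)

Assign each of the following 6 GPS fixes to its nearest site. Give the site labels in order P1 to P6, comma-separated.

Green, Amber, Cyan, Violet, Slate, Cyan

P1 → Green (d²=83128861.00)
P2 → Amber (d²=40132205.00)
P3 → Cyan (d²=16540196.00)
P4 → Violet (d²=18282841.00)
P5 → Slate (d²=781674577.00)
P6 → Cyan (d²=19860125.00)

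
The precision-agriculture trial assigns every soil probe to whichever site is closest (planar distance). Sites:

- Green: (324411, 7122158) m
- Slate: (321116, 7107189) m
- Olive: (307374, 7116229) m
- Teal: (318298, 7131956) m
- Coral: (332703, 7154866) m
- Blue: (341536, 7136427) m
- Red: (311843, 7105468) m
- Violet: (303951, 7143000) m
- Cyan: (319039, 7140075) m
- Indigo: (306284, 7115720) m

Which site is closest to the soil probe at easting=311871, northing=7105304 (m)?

Red

Squared distances to each site:
Green: 441308916.000; Slate: 89023250.000; Olive: 139578634.000; Teal: 751635433.000; Coral: 2890364068.000; Blue: 1848653354.000; Red: 27680.000; Violet: 1483714816.000; Cyan: 1260402665.000; Indigo: 139707625.000.
Minimum at Red.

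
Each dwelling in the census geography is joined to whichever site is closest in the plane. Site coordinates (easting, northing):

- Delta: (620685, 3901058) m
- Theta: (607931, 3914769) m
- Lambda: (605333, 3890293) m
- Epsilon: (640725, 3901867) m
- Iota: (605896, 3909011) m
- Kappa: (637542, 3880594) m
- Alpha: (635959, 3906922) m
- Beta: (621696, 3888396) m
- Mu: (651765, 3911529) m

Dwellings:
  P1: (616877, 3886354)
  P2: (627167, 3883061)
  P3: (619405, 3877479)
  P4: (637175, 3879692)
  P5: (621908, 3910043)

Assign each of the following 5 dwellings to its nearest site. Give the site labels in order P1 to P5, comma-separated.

Beta, Beta, Beta, Kappa, Delta

P1 → Beta (d²=27392525.00)
P2 → Beta (d²=58394066.00)
P3 → Beta (d²=124429570.00)
P4 → Kappa (d²=948293.00)
P5 → Delta (d²=82225954.00)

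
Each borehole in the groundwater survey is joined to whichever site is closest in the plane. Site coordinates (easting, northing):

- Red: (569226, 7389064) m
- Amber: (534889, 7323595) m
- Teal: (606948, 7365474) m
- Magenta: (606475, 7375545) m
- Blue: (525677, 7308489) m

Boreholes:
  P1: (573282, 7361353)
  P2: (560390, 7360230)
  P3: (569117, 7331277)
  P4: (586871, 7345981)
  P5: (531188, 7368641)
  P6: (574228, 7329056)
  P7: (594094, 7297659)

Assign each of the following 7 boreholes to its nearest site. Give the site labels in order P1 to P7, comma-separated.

Red, Red, Amber, Teal, Red, Amber, Amber

P1 → Red (d²=784350657.00)
P2 → Red (d²=909474452.00)
P3 → Amber (d²=1230569108.00)
P4 → Teal (d²=783062978.00)
P5 → Red (d²=1863988373.00)
P6 → Amber (d²=1577379442.00)
P7 → Amber (d²=4177908121.00)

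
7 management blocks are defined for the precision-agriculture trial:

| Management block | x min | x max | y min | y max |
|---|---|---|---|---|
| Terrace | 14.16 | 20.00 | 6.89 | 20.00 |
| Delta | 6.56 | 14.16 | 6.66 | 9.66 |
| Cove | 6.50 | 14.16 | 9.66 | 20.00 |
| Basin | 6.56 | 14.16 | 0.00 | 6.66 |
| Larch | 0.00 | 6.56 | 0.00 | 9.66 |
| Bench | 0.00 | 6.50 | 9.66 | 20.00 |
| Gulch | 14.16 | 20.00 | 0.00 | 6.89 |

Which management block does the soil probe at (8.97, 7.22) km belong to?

The point has x = 8.97 and y = 7.22.
Only Delta satisfies 6.56 ≤ x ≤ 14.16 and 6.66 ≤ y ≤ 9.66.

Delta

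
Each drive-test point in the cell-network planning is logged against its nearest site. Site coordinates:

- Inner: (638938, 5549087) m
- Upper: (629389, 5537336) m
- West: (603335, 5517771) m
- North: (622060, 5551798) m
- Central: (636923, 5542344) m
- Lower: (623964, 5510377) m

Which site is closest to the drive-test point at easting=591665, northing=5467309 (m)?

Squared distances to each site:
Inner: 8922377813.000; Upper: 6326880905.000; West: 2682602344.000; North: 8062247146.000; Central: 7678537789.000; Lower: 2898078025.000.
Minimum at West.

West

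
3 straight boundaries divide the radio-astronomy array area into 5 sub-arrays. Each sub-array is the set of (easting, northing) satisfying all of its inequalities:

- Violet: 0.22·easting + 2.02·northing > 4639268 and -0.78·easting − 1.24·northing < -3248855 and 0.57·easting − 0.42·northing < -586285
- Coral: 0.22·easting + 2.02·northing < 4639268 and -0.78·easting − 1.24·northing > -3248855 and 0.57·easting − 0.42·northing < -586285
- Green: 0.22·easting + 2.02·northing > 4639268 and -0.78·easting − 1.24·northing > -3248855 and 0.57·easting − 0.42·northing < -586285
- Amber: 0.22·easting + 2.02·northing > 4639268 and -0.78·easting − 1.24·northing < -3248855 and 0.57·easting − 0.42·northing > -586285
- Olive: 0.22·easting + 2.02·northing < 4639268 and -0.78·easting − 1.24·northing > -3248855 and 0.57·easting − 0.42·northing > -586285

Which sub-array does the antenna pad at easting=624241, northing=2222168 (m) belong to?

Olive

0.22·624241 + 2.02·2222168 = 4626112.380, which is < 4639268
-0.78·624241 − 1.24·2222168 = -3242396.300, which is > -3248855
0.57·624241 − 0.42·2222168 = -577493.190, which is > -586285
This sign pattern matches Olive.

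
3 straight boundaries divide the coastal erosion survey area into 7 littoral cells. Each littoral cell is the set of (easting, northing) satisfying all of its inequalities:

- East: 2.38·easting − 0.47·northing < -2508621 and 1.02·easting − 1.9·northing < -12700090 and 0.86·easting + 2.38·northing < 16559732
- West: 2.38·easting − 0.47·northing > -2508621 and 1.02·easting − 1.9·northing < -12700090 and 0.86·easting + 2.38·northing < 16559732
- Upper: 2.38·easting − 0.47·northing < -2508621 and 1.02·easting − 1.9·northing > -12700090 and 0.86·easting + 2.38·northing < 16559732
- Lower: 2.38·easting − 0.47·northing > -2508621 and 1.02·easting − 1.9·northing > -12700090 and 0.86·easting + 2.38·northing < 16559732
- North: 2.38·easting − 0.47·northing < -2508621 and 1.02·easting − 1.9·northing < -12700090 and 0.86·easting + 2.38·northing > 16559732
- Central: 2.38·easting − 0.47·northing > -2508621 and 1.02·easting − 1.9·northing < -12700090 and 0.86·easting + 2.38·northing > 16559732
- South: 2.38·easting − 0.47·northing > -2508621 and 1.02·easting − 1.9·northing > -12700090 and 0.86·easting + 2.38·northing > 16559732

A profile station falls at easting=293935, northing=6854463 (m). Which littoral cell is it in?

North

2.38·293935 − 0.47·6854463 = -2522032.310, which is < -2508621
1.02·293935 − 1.9·6854463 = -12723666.000, which is < -12700090
0.86·293935 + 2.38·6854463 = 16566406.040, which is > 16559732
This sign pattern matches North.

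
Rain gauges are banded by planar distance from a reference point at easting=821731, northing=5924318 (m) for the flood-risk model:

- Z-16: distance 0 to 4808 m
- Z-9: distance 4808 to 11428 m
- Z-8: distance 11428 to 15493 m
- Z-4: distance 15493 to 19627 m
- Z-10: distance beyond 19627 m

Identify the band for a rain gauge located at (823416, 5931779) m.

Distance = √((823416−821731)² + (5931779−5924318)²) = √(2839225.000 + 55666521.000) = 7648.905 m.
4808 ≤ 7648.905 < 11428 → Z-9.

Z-9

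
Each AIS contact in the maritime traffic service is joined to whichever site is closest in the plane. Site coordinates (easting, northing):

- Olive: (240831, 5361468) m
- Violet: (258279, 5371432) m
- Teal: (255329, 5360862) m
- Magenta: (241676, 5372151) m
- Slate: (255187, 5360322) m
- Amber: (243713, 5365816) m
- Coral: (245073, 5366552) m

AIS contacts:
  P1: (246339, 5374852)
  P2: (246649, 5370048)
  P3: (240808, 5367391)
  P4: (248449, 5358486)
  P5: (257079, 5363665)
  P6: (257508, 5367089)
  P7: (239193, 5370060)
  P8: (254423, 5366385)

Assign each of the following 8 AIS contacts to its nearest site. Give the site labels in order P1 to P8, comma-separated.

Magenta, Coral, Amber, Slate, Teal, Violet, Magenta, Teal

P1 → Magenta (d²=29038970.00)
P2 → Coral (d²=14705792.00)
P3 → Amber (d²=10919650.00)
P4 → Slate (d²=48771540.00)
P5 → Teal (d²=10919309.00)
P6 → Violet (d²=19456090.00)
P7 → Magenta (d²=10537570.00)
P8 → Teal (d²=31324365.00)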